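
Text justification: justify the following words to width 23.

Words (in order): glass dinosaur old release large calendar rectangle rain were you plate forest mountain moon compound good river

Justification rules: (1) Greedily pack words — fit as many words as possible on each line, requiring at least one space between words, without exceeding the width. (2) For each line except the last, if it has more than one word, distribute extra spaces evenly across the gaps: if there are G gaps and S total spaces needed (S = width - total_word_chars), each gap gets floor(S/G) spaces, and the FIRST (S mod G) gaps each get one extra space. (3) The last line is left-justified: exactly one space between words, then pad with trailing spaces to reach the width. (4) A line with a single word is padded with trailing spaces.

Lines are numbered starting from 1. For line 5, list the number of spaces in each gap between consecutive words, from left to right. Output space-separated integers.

Answer: 4 3

Derivation:
Line 1: ['glass', 'dinosaur', 'old'] (min_width=18, slack=5)
Line 2: ['release', 'large', 'calendar'] (min_width=22, slack=1)
Line 3: ['rectangle', 'rain', 'were', 'you'] (min_width=23, slack=0)
Line 4: ['plate', 'forest', 'mountain'] (min_width=21, slack=2)
Line 5: ['moon', 'compound', 'good'] (min_width=18, slack=5)
Line 6: ['river'] (min_width=5, slack=18)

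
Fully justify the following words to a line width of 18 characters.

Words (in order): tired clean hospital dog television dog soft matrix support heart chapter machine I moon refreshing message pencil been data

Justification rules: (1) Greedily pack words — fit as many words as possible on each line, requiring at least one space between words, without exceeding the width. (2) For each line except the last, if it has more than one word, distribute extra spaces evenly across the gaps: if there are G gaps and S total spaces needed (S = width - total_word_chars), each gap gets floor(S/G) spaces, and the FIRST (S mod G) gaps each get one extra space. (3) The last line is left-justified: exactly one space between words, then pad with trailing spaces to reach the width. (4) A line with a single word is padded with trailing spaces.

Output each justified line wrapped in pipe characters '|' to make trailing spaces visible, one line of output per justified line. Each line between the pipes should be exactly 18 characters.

Answer: |tired        clean|
|hospital       dog|
|television     dog|
|soft        matrix|
|support      heart|
|chapter  machine I|
|moon    refreshing|
|message     pencil|
|been data         |

Derivation:
Line 1: ['tired', 'clean'] (min_width=11, slack=7)
Line 2: ['hospital', 'dog'] (min_width=12, slack=6)
Line 3: ['television', 'dog'] (min_width=14, slack=4)
Line 4: ['soft', 'matrix'] (min_width=11, slack=7)
Line 5: ['support', 'heart'] (min_width=13, slack=5)
Line 6: ['chapter', 'machine', 'I'] (min_width=17, slack=1)
Line 7: ['moon', 'refreshing'] (min_width=15, slack=3)
Line 8: ['message', 'pencil'] (min_width=14, slack=4)
Line 9: ['been', 'data'] (min_width=9, slack=9)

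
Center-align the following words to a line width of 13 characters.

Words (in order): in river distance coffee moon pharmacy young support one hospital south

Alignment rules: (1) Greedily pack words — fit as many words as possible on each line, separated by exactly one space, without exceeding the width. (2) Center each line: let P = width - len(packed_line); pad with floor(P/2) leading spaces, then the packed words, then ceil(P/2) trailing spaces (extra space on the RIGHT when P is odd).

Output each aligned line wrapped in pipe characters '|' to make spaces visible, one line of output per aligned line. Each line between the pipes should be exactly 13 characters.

Line 1: ['in', 'river'] (min_width=8, slack=5)
Line 2: ['distance'] (min_width=8, slack=5)
Line 3: ['coffee', 'moon'] (min_width=11, slack=2)
Line 4: ['pharmacy'] (min_width=8, slack=5)
Line 5: ['young', 'support'] (min_width=13, slack=0)
Line 6: ['one', 'hospital'] (min_width=12, slack=1)
Line 7: ['south'] (min_width=5, slack=8)

Answer: |  in river   |
|  distance   |
| coffee moon |
|  pharmacy   |
|young support|
|one hospital |
|    south    |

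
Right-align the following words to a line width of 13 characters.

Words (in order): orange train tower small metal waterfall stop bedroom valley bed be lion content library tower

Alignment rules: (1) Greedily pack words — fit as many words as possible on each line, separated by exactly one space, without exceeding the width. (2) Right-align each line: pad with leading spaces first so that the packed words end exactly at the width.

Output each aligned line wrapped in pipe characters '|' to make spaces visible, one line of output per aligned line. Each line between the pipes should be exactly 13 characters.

Answer: | orange train|
|  tower small|
|        metal|
|    waterfall|
| stop bedroom|
|valley bed be|
| lion content|
|library tower|

Derivation:
Line 1: ['orange', 'train'] (min_width=12, slack=1)
Line 2: ['tower', 'small'] (min_width=11, slack=2)
Line 3: ['metal'] (min_width=5, slack=8)
Line 4: ['waterfall'] (min_width=9, slack=4)
Line 5: ['stop', 'bedroom'] (min_width=12, slack=1)
Line 6: ['valley', 'bed', 'be'] (min_width=13, slack=0)
Line 7: ['lion', 'content'] (min_width=12, slack=1)
Line 8: ['library', 'tower'] (min_width=13, slack=0)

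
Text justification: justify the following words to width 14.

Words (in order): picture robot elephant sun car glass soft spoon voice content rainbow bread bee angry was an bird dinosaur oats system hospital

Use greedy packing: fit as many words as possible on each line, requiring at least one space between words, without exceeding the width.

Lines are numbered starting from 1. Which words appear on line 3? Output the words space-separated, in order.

Line 1: ['picture', 'robot'] (min_width=13, slack=1)
Line 2: ['elephant', 'sun'] (min_width=12, slack=2)
Line 3: ['car', 'glass', 'soft'] (min_width=14, slack=0)
Line 4: ['spoon', 'voice'] (min_width=11, slack=3)
Line 5: ['content'] (min_width=7, slack=7)
Line 6: ['rainbow', 'bread'] (min_width=13, slack=1)
Line 7: ['bee', 'angry', 'was'] (min_width=13, slack=1)
Line 8: ['an', 'bird'] (min_width=7, slack=7)
Line 9: ['dinosaur', 'oats'] (min_width=13, slack=1)
Line 10: ['system'] (min_width=6, slack=8)
Line 11: ['hospital'] (min_width=8, slack=6)

Answer: car glass soft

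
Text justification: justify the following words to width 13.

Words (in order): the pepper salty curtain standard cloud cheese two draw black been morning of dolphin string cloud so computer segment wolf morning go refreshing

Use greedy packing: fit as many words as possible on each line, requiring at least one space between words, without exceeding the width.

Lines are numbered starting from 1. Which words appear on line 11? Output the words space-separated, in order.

Answer: segment wolf

Derivation:
Line 1: ['the', 'pepper'] (min_width=10, slack=3)
Line 2: ['salty', 'curtain'] (min_width=13, slack=0)
Line 3: ['standard'] (min_width=8, slack=5)
Line 4: ['cloud', 'cheese'] (min_width=12, slack=1)
Line 5: ['two', 'draw'] (min_width=8, slack=5)
Line 6: ['black', 'been'] (min_width=10, slack=3)
Line 7: ['morning', 'of'] (min_width=10, slack=3)
Line 8: ['dolphin'] (min_width=7, slack=6)
Line 9: ['string', 'cloud'] (min_width=12, slack=1)
Line 10: ['so', 'computer'] (min_width=11, slack=2)
Line 11: ['segment', 'wolf'] (min_width=12, slack=1)
Line 12: ['morning', 'go'] (min_width=10, slack=3)
Line 13: ['refreshing'] (min_width=10, slack=3)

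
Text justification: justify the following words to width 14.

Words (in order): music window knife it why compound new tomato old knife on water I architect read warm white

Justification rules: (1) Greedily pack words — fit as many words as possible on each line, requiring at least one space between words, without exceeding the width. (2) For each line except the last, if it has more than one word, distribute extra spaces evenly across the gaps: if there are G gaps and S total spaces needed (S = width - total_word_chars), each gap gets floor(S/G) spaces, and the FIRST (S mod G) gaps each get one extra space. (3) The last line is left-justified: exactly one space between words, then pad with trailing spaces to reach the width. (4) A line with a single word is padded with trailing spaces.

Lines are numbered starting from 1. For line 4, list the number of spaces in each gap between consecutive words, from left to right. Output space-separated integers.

Line 1: ['music', 'window'] (min_width=12, slack=2)
Line 2: ['knife', 'it', 'why'] (min_width=12, slack=2)
Line 3: ['compound', 'new'] (min_width=12, slack=2)
Line 4: ['tomato', 'old'] (min_width=10, slack=4)
Line 5: ['knife', 'on', 'water'] (min_width=14, slack=0)
Line 6: ['I', 'architect'] (min_width=11, slack=3)
Line 7: ['read', 'warm'] (min_width=9, slack=5)
Line 8: ['white'] (min_width=5, slack=9)

Answer: 5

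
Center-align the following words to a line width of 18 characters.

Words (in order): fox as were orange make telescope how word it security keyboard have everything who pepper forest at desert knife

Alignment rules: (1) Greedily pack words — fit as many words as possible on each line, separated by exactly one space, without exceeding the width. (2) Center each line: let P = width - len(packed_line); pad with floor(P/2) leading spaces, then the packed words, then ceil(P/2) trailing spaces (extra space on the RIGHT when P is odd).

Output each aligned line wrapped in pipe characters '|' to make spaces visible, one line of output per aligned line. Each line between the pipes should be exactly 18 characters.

Line 1: ['fox', 'as', 'were', 'orange'] (min_width=18, slack=0)
Line 2: ['make', 'telescope', 'how'] (min_width=18, slack=0)
Line 3: ['word', 'it', 'security'] (min_width=16, slack=2)
Line 4: ['keyboard', 'have'] (min_width=13, slack=5)
Line 5: ['everything', 'who'] (min_width=14, slack=4)
Line 6: ['pepper', 'forest', 'at'] (min_width=16, slack=2)
Line 7: ['desert', 'knife'] (min_width=12, slack=6)

Answer: |fox as were orange|
|make telescope how|
| word it security |
|  keyboard have   |
|  everything who  |
| pepper forest at |
|   desert knife   |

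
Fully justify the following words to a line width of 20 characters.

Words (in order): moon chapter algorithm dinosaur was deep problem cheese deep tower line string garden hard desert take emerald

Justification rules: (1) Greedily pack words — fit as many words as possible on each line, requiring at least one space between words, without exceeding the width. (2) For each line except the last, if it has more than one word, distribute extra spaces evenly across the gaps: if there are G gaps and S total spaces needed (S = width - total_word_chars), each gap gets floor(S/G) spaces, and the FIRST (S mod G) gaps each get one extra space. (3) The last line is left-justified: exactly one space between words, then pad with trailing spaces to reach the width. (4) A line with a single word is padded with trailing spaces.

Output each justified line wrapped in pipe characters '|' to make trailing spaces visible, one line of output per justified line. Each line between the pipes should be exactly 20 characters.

Line 1: ['moon', 'chapter'] (min_width=12, slack=8)
Line 2: ['algorithm', 'dinosaur'] (min_width=18, slack=2)
Line 3: ['was', 'deep', 'problem'] (min_width=16, slack=4)
Line 4: ['cheese', 'deep', 'tower'] (min_width=17, slack=3)
Line 5: ['line', 'string', 'garden'] (min_width=18, slack=2)
Line 6: ['hard', 'desert', 'take'] (min_width=16, slack=4)
Line 7: ['emerald'] (min_width=7, slack=13)

Answer: |moon         chapter|
|algorithm   dinosaur|
|was   deep   problem|
|cheese   deep  tower|
|line  string  garden|
|hard   desert   take|
|emerald             |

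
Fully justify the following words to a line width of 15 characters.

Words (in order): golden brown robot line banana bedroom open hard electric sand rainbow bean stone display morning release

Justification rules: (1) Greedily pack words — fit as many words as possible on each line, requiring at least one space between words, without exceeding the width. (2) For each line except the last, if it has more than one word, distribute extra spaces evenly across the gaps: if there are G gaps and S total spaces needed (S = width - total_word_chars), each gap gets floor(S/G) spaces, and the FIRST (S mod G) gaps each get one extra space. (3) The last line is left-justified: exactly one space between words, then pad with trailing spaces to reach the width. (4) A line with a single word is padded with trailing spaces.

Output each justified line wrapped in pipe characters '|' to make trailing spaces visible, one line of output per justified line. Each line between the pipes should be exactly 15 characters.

Answer: |golden    brown|
|robot      line|
|banana  bedroom|
|open       hard|
|electric   sand|
|rainbow    bean|
|stone   display|
|morning release|

Derivation:
Line 1: ['golden', 'brown'] (min_width=12, slack=3)
Line 2: ['robot', 'line'] (min_width=10, slack=5)
Line 3: ['banana', 'bedroom'] (min_width=14, slack=1)
Line 4: ['open', 'hard'] (min_width=9, slack=6)
Line 5: ['electric', 'sand'] (min_width=13, slack=2)
Line 6: ['rainbow', 'bean'] (min_width=12, slack=3)
Line 7: ['stone', 'display'] (min_width=13, slack=2)
Line 8: ['morning', 'release'] (min_width=15, slack=0)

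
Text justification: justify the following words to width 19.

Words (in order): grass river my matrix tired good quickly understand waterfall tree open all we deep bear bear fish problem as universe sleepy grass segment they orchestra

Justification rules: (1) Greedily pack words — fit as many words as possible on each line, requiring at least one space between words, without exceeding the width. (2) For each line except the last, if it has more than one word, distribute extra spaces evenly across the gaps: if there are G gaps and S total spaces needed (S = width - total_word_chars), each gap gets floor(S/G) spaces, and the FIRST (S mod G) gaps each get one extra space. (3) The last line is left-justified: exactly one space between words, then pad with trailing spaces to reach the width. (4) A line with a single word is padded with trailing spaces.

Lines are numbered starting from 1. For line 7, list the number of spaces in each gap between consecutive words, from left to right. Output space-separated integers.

Answer: 2 1

Derivation:
Line 1: ['grass', 'river', 'my'] (min_width=14, slack=5)
Line 2: ['matrix', 'tired', 'good'] (min_width=17, slack=2)
Line 3: ['quickly', 'understand'] (min_width=18, slack=1)
Line 4: ['waterfall', 'tree', 'open'] (min_width=19, slack=0)
Line 5: ['all', 'we', 'deep', 'bear'] (min_width=16, slack=3)
Line 6: ['bear', 'fish', 'problem'] (min_width=17, slack=2)
Line 7: ['as', 'universe', 'sleepy'] (min_width=18, slack=1)
Line 8: ['grass', 'segment', 'they'] (min_width=18, slack=1)
Line 9: ['orchestra'] (min_width=9, slack=10)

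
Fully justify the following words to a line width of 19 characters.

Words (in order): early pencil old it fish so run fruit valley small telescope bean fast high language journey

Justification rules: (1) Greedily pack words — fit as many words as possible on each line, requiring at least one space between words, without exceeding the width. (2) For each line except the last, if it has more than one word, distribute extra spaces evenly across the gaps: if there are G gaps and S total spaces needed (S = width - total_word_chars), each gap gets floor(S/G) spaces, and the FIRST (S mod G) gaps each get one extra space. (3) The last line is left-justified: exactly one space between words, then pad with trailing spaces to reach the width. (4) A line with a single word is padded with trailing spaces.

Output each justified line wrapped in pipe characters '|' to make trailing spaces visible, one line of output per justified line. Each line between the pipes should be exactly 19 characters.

Answer: |early pencil old it|
|fish  so  run fruit|
|valley        small|
|telescope bean fast|
|high       language|
|journey            |

Derivation:
Line 1: ['early', 'pencil', 'old', 'it'] (min_width=19, slack=0)
Line 2: ['fish', 'so', 'run', 'fruit'] (min_width=17, slack=2)
Line 3: ['valley', 'small'] (min_width=12, slack=7)
Line 4: ['telescope', 'bean', 'fast'] (min_width=19, slack=0)
Line 5: ['high', 'language'] (min_width=13, slack=6)
Line 6: ['journey'] (min_width=7, slack=12)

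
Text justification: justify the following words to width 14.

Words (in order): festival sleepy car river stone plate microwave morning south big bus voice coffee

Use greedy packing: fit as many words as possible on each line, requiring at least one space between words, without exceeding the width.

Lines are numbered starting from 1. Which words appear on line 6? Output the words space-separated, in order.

Line 1: ['festival'] (min_width=8, slack=6)
Line 2: ['sleepy', 'car'] (min_width=10, slack=4)
Line 3: ['river', 'stone'] (min_width=11, slack=3)
Line 4: ['plate'] (min_width=5, slack=9)
Line 5: ['microwave'] (min_width=9, slack=5)
Line 6: ['morning', 'south'] (min_width=13, slack=1)
Line 7: ['big', 'bus', 'voice'] (min_width=13, slack=1)
Line 8: ['coffee'] (min_width=6, slack=8)

Answer: morning south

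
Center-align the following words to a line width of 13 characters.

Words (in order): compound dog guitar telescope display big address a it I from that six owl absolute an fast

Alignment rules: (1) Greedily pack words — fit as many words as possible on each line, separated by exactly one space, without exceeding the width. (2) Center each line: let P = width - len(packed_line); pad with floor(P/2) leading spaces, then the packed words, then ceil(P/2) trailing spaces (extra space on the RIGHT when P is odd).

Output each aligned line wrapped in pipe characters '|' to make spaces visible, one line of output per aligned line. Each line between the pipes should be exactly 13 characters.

Answer: |compound dog |
|   guitar    |
|  telescope  |
| display big |
|address a it |
| I from that |
|   six owl   |
| absolute an |
|    fast     |

Derivation:
Line 1: ['compound', 'dog'] (min_width=12, slack=1)
Line 2: ['guitar'] (min_width=6, slack=7)
Line 3: ['telescope'] (min_width=9, slack=4)
Line 4: ['display', 'big'] (min_width=11, slack=2)
Line 5: ['address', 'a', 'it'] (min_width=12, slack=1)
Line 6: ['I', 'from', 'that'] (min_width=11, slack=2)
Line 7: ['six', 'owl'] (min_width=7, slack=6)
Line 8: ['absolute', 'an'] (min_width=11, slack=2)
Line 9: ['fast'] (min_width=4, slack=9)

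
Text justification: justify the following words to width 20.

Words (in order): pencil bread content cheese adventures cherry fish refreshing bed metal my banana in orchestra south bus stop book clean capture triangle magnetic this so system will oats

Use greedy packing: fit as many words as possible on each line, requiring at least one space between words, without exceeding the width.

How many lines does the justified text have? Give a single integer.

Answer: 10

Derivation:
Line 1: ['pencil', 'bread', 'content'] (min_width=20, slack=0)
Line 2: ['cheese', 'adventures'] (min_width=17, slack=3)
Line 3: ['cherry', 'fish'] (min_width=11, slack=9)
Line 4: ['refreshing', 'bed', 'metal'] (min_width=20, slack=0)
Line 5: ['my', 'banana', 'in'] (min_width=12, slack=8)
Line 6: ['orchestra', 'south', 'bus'] (min_width=19, slack=1)
Line 7: ['stop', 'book', 'clean'] (min_width=15, slack=5)
Line 8: ['capture', 'triangle'] (min_width=16, slack=4)
Line 9: ['magnetic', 'this', 'so'] (min_width=16, slack=4)
Line 10: ['system', 'will', 'oats'] (min_width=16, slack=4)
Total lines: 10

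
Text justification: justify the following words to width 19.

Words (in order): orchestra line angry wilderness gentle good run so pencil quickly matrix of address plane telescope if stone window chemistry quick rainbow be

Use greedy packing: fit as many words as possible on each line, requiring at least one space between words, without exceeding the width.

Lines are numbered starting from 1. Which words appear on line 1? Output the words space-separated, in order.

Answer: orchestra line

Derivation:
Line 1: ['orchestra', 'line'] (min_width=14, slack=5)
Line 2: ['angry', 'wilderness'] (min_width=16, slack=3)
Line 3: ['gentle', 'good', 'run', 'so'] (min_width=18, slack=1)
Line 4: ['pencil', 'quickly'] (min_width=14, slack=5)
Line 5: ['matrix', 'of', 'address'] (min_width=17, slack=2)
Line 6: ['plane', 'telescope', 'if'] (min_width=18, slack=1)
Line 7: ['stone', 'window'] (min_width=12, slack=7)
Line 8: ['chemistry', 'quick'] (min_width=15, slack=4)
Line 9: ['rainbow', 'be'] (min_width=10, slack=9)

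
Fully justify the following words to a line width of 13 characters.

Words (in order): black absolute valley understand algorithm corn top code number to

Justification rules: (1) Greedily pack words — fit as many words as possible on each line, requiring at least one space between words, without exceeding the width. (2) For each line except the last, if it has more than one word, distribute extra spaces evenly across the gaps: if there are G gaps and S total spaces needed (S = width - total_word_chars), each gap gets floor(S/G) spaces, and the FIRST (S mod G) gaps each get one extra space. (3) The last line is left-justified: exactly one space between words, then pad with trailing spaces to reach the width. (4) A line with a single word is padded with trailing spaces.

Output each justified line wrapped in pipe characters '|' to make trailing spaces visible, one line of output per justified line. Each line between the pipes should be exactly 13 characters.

Answer: |black        |
|absolute     |
|valley       |
|understand   |
|algorithm    |
|corn top code|
|number to    |

Derivation:
Line 1: ['black'] (min_width=5, slack=8)
Line 2: ['absolute'] (min_width=8, slack=5)
Line 3: ['valley'] (min_width=6, slack=7)
Line 4: ['understand'] (min_width=10, slack=3)
Line 5: ['algorithm'] (min_width=9, slack=4)
Line 6: ['corn', 'top', 'code'] (min_width=13, slack=0)
Line 7: ['number', 'to'] (min_width=9, slack=4)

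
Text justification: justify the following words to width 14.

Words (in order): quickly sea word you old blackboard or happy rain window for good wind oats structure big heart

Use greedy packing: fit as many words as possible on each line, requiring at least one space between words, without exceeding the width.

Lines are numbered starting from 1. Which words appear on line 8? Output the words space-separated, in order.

Line 1: ['quickly', 'sea'] (min_width=11, slack=3)
Line 2: ['word', 'you', 'old'] (min_width=12, slack=2)
Line 3: ['blackboard', 'or'] (min_width=13, slack=1)
Line 4: ['happy', 'rain'] (min_width=10, slack=4)
Line 5: ['window', 'for'] (min_width=10, slack=4)
Line 6: ['good', 'wind', 'oats'] (min_width=14, slack=0)
Line 7: ['structure', 'big'] (min_width=13, slack=1)
Line 8: ['heart'] (min_width=5, slack=9)

Answer: heart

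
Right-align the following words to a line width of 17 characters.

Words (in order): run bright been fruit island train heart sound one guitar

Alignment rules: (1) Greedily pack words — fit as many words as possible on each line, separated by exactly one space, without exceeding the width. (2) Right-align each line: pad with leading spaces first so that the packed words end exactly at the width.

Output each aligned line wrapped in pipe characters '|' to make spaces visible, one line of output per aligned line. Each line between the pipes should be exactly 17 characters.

Line 1: ['run', 'bright', 'been'] (min_width=15, slack=2)
Line 2: ['fruit', 'island'] (min_width=12, slack=5)
Line 3: ['train', 'heart', 'sound'] (min_width=17, slack=0)
Line 4: ['one', 'guitar'] (min_width=10, slack=7)

Answer: |  run bright been|
|     fruit island|
|train heart sound|
|       one guitar|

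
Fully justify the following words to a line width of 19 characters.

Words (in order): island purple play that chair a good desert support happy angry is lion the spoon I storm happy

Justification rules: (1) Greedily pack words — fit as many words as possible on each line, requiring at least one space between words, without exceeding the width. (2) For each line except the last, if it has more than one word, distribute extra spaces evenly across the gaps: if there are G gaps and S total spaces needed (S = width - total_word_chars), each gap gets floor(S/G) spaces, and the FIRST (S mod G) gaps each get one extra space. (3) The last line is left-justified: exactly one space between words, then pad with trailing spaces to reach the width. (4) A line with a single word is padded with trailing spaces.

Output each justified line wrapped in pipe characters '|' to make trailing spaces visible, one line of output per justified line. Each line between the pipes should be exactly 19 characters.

Line 1: ['island', 'purple', 'play'] (min_width=18, slack=1)
Line 2: ['that', 'chair', 'a', 'good'] (min_width=17, slack=2)
Line 3: ['desert', 'support'] (min_width=14, slack=5)
Line 4: ['happy', 'angry', 'is', 'lion'] (min_width=19, slack=0)
Line 5: ['the', 'spoon', 'I', 'storm'] (min_width=17, slack=2)
Line 6: ['happy'] (min_width=5, slack=14)

Answer: |island  purple play|
|that  chair  a good|
|desert      support|
|happy angry is lion|
|the  spoon  I storm|
|happy              |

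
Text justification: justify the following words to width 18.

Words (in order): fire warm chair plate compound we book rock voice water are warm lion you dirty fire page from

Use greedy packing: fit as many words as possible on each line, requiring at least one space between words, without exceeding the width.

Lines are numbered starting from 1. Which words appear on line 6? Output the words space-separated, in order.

Line 1: ['fire', 'warm', 'chair'] (min_width=15, slack=3)
Line 2: ['plate', 'compound', 'we'] (min_width=17, slack=1)
Line 3: ['book', 'rock', 'voice'] (min_width=15, slack=3)
Line 4: ['water', 'are', 'warm'] (min_width=14, slack=4)
Line 5: ['lion', 'you', 'dirty'] (min_width=14, slack=4)
Line 6: ['fire', 'page', 'from'] (min_width=14, slack=4)

Answer: fire page from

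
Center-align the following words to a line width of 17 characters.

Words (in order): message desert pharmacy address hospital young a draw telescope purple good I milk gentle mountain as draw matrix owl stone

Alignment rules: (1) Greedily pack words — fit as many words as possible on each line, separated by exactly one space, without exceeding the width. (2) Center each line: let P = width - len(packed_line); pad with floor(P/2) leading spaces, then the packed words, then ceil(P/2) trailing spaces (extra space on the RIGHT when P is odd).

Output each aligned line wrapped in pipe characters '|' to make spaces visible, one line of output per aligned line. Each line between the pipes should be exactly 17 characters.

Line 1: ['message', 'desert'] (min_width=14, slack=3)
Line 2: ['pharmacy', 'address'] (min_width=16, slack=1)
Line 3: ['hospital', 'young', 'a'] (min_width=16, slack=1)
Line 4: ['draw', 'telescope'] (min_width=14, slack=3)
Line 5: ['purple', 'good', 'I'] (min_width=13, slack=4)
Line 6: ['milk', 'gentle'] (min_width=11, slack=6)
Line 7: ['mountain', 'as', 'draw'] (min_width=16, slack=1)
Line 8: ['matrix', 'owl', 'stone'] (min_width=16, slack=1)

Answer: | message desert  |
|pharmacy address |
|hospital young a |
| draw telescope  |
|  purple good I  |
|   milk gentle   |
|mountain as draw |
|matrix owl stone |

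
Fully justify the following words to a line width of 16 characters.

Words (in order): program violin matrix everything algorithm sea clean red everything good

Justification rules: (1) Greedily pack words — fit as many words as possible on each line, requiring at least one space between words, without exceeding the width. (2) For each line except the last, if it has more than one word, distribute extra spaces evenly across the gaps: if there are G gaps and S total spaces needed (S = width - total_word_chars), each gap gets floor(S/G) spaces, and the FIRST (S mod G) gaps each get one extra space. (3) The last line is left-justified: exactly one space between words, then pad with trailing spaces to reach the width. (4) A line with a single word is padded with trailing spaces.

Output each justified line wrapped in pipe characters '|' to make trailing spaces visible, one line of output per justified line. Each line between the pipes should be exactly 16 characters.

Answer: |program   violin|
|matrix          |
|everything      |
|algorithm    sea|
|clean        red|
|everything good |

Derivation:
Line 1: ['program', 'violin'] (min_width=14, slack=2)
Line 2: ['matrix'] (min_width=6, slack=10)
Line 3: ['everything'] (min_width=10, slack=6)
Line 4: ['algorithm', 'sea'] (min_width=13, slack=3)
Line 5: ['clean', 'red'] (min_width=9, slack=7)
Line 6: ['everything', 'good'] (min_width=15, slack=1)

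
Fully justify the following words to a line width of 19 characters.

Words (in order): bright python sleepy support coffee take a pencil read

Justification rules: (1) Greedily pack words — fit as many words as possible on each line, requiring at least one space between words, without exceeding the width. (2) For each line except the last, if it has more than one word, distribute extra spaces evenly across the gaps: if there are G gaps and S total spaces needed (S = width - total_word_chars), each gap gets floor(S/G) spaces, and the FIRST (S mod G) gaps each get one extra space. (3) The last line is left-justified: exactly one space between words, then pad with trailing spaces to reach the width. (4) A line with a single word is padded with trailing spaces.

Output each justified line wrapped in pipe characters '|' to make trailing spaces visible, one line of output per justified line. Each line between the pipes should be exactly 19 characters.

Line 1: ['bright', 'python'] (min_width=13, slack=6)
Line 2: ['sleepy', 'support'] (min_width=14, slack=5)
Line 3: ['coffee', 'take', 'a'] (min_width=13, slack=6)
Line 4: ['pencil', 'read'] (min_width=11, slack=8)

Answer: |bright       python|
|sleepy      support|
|coffee    take    a|
|pencil read        |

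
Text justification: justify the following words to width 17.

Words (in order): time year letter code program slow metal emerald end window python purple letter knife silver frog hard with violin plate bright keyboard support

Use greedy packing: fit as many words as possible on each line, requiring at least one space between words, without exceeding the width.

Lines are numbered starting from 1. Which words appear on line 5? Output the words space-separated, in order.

Answer: purple letter

Derivation:
Line 1: ['time', 'year', 'letter'] (min_width=16, slack=1)
Line 2: ['code', 'program', 'slow'] (min_width=17, slack=0)
Line 3: ['metal', 'emerald', 'end'] (min_width=17, slack=0)
Line 4: ['window', 'python'] (min_width=13, slack=4)
Line 5: ['purple', 'letter'] (min_width=13, slack=4)
Line 6: ['knife', 'silver', 'frog'] (min_width=17, slack=0)
Line 7: ['hard', 'with', 'violin'] (min_width=16, slack=1)
Line 8: ['plate', 'bright'] (min_width=12, slack=5)
Line 9: ['keyboard', 'support'] (min_width=16, slack=1)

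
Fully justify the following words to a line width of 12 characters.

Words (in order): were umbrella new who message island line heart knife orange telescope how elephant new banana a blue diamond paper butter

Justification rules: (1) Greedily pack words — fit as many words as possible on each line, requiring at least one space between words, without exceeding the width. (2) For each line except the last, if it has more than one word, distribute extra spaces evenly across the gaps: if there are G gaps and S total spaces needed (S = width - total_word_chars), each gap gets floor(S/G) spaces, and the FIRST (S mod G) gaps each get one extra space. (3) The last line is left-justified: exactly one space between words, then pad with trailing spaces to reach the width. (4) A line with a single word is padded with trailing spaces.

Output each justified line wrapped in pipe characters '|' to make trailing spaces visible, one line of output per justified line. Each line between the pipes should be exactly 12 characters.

Answer: |were        |
|umbrella new|
|who  message|
|island  line|
|heart  knife|
|orange      |
|telescope   |
|how elephant|
|new banana a|
|blue diamond|
|paper butter|

Derivation:
Line 1: ['were'] (min_width=4, slack=8)
Line 2: ['umbrella', 'new'] (min_width=12, slack=0)
Line 3: ['who', 'message'] (min_width=11, slack=1)
Line 4: ['island', 'line'] (min_width=11, slack=1)
Line 5: ['heart', 'knife'] (min_width=11, slack=1)
Line 6: ['orange'] (min_width=6, slack=6)
Line 7: ['telescope'] (min_width=9, slack=3)
Line 8: ['how', 'elephant'] (min_width=12, slack=0)
Line 9: ['new', 'banana', 'a'] (min_width=12, slack=0)
Line 10: ['blue', 'diamond'] (min_width=12, slack=0)
Line 11: ['paper', 'butter'] (min_width=12, slack=0)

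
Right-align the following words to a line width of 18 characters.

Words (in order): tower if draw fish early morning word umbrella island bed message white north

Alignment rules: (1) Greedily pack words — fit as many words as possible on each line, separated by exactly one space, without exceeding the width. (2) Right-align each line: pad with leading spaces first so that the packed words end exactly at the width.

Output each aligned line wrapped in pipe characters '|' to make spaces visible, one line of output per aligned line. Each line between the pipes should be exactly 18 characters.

Answer: |tower if draw fish|
|early morning word|
|   umbrella island|
| bed message white|
|             north|

Derivation:
Line 1: ['tower', 'if', 'draw', 'fish'] (min_width=18, slack=0)
Line 2: ['early', 'morning', 'word'] (min_width=18, slack=0)
Line 3: ['umbrella', 'island'] (min_width=15, slack=3)
Line 4: ['bed', 'message', 'white'] (min_width=17, slack=1)
Line 5: ['north'] (min_width=5, slack=13)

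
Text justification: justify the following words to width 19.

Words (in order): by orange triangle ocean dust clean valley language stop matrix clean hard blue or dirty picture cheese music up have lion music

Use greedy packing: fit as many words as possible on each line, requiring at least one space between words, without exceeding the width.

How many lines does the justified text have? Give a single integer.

Answer: 8

Derivation:
Line 1: ['by', 'orange', 'triangle'] (min_width=18, slack=1)
Line 2: ['ocean', 'dust', 'clean'] (min_width=16, slack=3)
Line 3: ['valley', 'language'] (min_width=15, slack=4)
Line 4: ['stop', 'matrix', 'clean'] (min_width=17, slack=2)
Line 5: ['hard', 'blue', 'or', 'dirty'] (min_width=18, slack=1)
Line 6: ['picture', 'cheese'] (min_width=14, slack=5)
Line 7: ['music', 'up', 'have', 'lion'] (min_width=18, slack=1)
Line 8: ['music'] (min_width=5, slack=14)
Total lines: 8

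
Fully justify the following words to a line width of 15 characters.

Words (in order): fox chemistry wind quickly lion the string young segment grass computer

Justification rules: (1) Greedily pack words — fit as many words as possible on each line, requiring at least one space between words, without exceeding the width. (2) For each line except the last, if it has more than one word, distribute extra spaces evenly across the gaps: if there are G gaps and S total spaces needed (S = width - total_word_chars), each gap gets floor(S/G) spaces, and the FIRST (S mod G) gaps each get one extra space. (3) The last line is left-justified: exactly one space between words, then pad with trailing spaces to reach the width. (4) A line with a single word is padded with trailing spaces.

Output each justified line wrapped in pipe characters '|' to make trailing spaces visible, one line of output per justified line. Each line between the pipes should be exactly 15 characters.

Answer: |fox   chemistry|
|wind    quickly|
|lion the string|
|young   segment|
|grass computer |

Derivation:
Line 1: ['fox', 'chemistry'] (min_width=13, slack=2)
Line 2: ['wind', 'quickly'] (min_width=12, slack=3)
Line 3: ['lion', 'the', 'string'] (min_width=15, slack=0)
Line 4: ['young', 'segment'] (min_width=13, slack=2)
Line 5: ['grass', 'computer'] (min_width=14, slack=1)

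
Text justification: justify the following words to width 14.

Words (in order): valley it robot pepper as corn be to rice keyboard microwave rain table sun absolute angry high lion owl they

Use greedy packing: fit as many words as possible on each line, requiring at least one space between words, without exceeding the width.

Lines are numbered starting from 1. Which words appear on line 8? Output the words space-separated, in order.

Line 1: ['valley', 'it'] (min_width=9, slack=5)
Line 2: ['robot', 'pepper'] (min_width=12, slack=2)
Line 3: ['as', 'corn', 'be', 'to'] (min_width=13, slack=1)
Line 4: ['rice', 'keyboard'] (min_width=13, slack=1)
Line 5: ['microwave', 'rain'] (min_width=14, slack=0)
Line 6: ['table', 'sun'] (min_width=9, slack=5)
Line 7: ['absolute', 'angry'] (min_width=14, slack=0)
Line 8: ['high', 'lion', 'owl'] (min_width=13, slack=1)
Line 9: ['they'] (min_width=4, slack=10)

Answer: high lion owl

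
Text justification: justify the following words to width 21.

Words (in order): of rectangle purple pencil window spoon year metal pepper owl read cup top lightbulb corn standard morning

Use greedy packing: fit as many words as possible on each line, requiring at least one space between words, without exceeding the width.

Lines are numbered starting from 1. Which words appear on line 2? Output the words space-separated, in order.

Answer: pencil window spoon

Derivation:
Line 1: ['of', 'rectangle', 'purple'] (min_width=19, slack=2)
Line 2: ['pencil', 'window', 'spoon'] (min_width=19, slack=2)
Line 3: ['year', 'metal', 'pepper', 'owl'] (min_width=21, slack=0)
Line 4: ['read', 'cup', 'top'] (min_width=12, slack=9)
Line 5: ['lightbulb', 'corn'] (min_width=14, slack=7)
Line 6: ['standard', 'morning'] (min_width=16, slack=5)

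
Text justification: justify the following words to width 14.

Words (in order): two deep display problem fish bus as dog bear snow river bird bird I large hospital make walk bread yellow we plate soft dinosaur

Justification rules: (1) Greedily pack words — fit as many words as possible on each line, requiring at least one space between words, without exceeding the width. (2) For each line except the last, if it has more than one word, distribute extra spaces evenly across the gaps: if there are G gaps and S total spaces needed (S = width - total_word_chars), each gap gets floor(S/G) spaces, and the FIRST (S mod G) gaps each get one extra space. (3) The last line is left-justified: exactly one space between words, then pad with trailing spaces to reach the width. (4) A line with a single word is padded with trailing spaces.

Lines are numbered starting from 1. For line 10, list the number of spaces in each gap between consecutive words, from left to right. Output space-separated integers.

Line 1: ['two', 'deep'] (min_width=8, slack=6)
Line 2: ['display'] (min_width=7, slack=7)
Line 3: ['problem', 'fish'] (min_width=12, slack=2)
Line 4: ['bus', 'as', 'dog'] (min_width=10, slack=4)
Line 5: ['bear', 'snow'] (min_width=9, slack=5)
Line 6: ['river', 'bird'] (min_width=10, slack=4)
Line 7: ['bird', 'I', 'large'] (min_width=12, slack=2)
Line 8: ['hospital', 'make'] (min_width=13, slack=1)
Line 9: ['walk', 'bread'] (min_width=10, slack=4)
Line 10: ['yellow', 'we'] (min_width=9, slack=5)
Line 11: ['plate', 'soft'] (min_width=10, slack=4)
Line 12: ['dinosaur'] (min_width=8, slack=6)

Answer: 6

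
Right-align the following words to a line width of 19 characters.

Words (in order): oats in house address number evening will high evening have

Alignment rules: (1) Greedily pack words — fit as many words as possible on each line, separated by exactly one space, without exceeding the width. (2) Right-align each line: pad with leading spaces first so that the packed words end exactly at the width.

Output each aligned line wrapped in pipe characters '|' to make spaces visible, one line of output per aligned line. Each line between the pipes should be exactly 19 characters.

Line 1: ['oats', 'in', 'house'] (min_width=13, slack=6)
Line 2: ['address', 'number'] (min_width=14, slack=5)
Line 3: ['evening', 'will', 'high'] (min_width=17, slack=2)
Line 4: ['evening', 'have'] (min_width=12, slack=7)

Answer: |      oats in house|
|     address number|
|  evening will high|
|       evening have|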